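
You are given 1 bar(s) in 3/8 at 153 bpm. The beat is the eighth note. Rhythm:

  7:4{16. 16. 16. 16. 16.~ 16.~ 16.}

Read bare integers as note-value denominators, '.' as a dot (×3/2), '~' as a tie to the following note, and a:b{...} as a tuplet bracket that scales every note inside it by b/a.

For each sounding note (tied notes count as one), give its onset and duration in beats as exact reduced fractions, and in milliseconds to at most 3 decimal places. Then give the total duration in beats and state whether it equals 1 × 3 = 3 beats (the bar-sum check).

1) 0.0ms=0b +168.067ms=3/7b
2) 168.067ms=3/7b +168.067ms=3/7b
3) 336.134ms=6/7b +168.067ms=3/7b
4) 504.202ms=9/7b +168.067ms=3/7b
5) 672.269ms=12/7b +504.202ms=9/7b
Σ=3b of 3 (153bpm 3/8) — PASS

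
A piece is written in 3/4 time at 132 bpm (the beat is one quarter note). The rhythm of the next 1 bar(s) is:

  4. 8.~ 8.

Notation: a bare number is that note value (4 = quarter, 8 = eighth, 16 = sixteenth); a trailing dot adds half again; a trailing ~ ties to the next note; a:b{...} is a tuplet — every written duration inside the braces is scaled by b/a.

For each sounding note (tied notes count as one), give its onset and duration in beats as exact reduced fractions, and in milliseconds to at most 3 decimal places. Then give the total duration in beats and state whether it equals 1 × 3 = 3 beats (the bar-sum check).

1) 0.0ms=0b +681.818ms=3/2b
2) 681.818ms=3/2b +681.818ms=3/2b
Σ=3b of 3 (132bpm 3/4) — PASS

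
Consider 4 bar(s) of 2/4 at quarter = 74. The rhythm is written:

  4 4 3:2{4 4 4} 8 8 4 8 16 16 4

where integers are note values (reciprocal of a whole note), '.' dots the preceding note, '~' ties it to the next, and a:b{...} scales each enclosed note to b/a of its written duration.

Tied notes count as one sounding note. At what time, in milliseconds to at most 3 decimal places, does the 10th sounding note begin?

note 10 onset = 13/2b = 5270.27ms

1. 0.0ms @ 0 + 810.811ms (1)
2. 810.811ms @ 1 + 810.811ms (1)
3. 1621.622ms @ 2 + 540.541ms (2/3)
4. 2162.162ms @ 8/3 + 540.541ms (2/3)
5. 2702.703ms @ 10/3 + 540.541ms (2/3)
6. 3243.243ms @ 4 + 405.405ms (1/2)
7. 3648.649ms @ 9/2 + 405.405ms (1/2)
8. 4054.054ms @ 5 + 810.811ms (1)
9. 4864.865ms @ 6 + 405.405ms (1/2)
10. 5270.27ms @ 13/2 + 202.703ms (1/4)
11. 5472.973ms @ 27/4 + 202.703ms (1/4)
12. 5675.676ms @ 7 + 810.811ms (1)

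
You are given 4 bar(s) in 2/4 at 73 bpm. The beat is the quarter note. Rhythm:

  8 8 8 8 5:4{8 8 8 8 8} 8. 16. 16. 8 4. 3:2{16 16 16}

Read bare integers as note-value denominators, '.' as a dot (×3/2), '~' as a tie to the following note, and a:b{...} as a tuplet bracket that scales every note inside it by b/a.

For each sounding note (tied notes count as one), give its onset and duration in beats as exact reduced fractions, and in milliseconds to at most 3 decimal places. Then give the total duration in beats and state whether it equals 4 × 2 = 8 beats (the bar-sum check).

1) 0.0ms=0b +410.959ms=1/2b
2) 410.959ms=1/2b +410.959ms=1/2b
3) 821.918ms=1b +410.959ms=1/2b
4) 1232.877ms=3/2b +410.959ms=1/2b
5) 1643.836ms=2b +328.767ms=2/5b
6) 1972.603ms=12/5b +328.767ms=2/5b
7) 2301.37ms=14/5b +328.767ms=2/5b
8) 2630.137ms=16/5b +328.767ms=2/5b
9) 2958.904ms=18/5b +328.767ms=2/5b
10) 3287.671ms=4b +616.438ms=3/4b
11) 3904.11ms=19/4b +308.219ms=3/8b
12) 4212.329ms=41/8b +308.219ms=3/8b
13) 4520.548ms=11/2b +410.959ms=1/2b
14) 4931.507ms=6b +1232.877ms=3/2b
15) 6164.384ms=15/2b +136.986ms=1/6b
16) 6301.37ms=23/3b +136.986ms=1/6b
17) 6438.356ms=47/6b +136.986ms=1/6b
Σ=8b of 8 (73bpm 2/4) — PASS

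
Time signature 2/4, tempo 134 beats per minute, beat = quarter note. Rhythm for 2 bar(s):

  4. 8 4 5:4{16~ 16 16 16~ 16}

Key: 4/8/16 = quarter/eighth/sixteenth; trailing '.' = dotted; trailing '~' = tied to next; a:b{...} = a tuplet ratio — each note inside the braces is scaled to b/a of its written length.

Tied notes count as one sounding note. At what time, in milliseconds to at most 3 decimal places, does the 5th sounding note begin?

note 5 onset = 17/5b = 1522.388ms

1. 0.0ms @ 0 + 671.642ms (3/2)
2. 671.642ms @ 3/2 + 223.881ms (1/2)
3. 895.522ms @ 2 + 447.761ms (1)
4. 1343.284ms @ 3 + 179.104ms (2/5)
5. 1522.388ms @ 17/5 + 89.552ms (1/5)
6. 1611.94ms @ 18/5 + 179.104ms (2/5)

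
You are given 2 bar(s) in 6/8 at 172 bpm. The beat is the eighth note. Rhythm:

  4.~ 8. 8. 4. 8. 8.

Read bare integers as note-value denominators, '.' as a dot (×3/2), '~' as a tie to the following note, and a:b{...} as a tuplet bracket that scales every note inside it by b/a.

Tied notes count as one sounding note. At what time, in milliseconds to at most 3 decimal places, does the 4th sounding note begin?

note 4 onset = 9b = 3139.535ms

1. 0.0ms @ 0 + 1569.767ms (9/2)
2. 1569.767ms @ 9/2 + 523.256ms (3/2)
3. 2093.023ms @ 6 + 1046.512ms (3)
4. 3139.535ms @ 9 + 523.256ms (3/2)
5. 3662.791ms @ 21/2 + 523.256ms (3/2)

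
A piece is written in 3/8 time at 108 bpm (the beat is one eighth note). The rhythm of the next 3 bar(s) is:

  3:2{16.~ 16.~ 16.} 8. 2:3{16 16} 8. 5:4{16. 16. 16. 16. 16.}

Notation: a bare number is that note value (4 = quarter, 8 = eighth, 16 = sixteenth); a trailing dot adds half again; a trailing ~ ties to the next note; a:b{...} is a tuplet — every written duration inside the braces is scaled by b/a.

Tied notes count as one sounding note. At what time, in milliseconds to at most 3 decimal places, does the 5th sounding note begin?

note 5 onset = 9/2b = 2500.0ms

1. 0.0ms @ 0 + 833.333ms (3/2)
2. 833.333ms @ 3/2 + 833.333ms (3/2)
3. 1666.667ms @ 3 + 416.667ms (3/4)
4. 2083.333ms @ 15/4 + 416.667ms (3/4)
5. 2500.0ms @ 9/2 + 833.333ms (3/2)
6. 3333.333ms @ 6 + 333.333ms (3/5)
7. 3666.667ms @ 33/5 + 333.333ms (3/5)
8. 4000.0ms @ 36/5 + 333.333ms (3/5)
9. 4333.333ms @ 39/5 + 333.333ms (3/5)
10. 4666.667ms @ 42/5 + 333.333ms (3/5)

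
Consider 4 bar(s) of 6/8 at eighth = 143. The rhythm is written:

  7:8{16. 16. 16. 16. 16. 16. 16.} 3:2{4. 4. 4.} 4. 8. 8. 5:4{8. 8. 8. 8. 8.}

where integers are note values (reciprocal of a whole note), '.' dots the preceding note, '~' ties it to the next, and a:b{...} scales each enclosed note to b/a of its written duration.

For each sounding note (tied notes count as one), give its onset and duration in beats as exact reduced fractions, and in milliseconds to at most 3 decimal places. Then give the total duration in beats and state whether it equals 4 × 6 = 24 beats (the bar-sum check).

1) 0.0ms=0b +359.64ms=6/7b
2) 359.64ms=6/7b +359.64ms=6/7b
3) 719.281ms=12/7b +359.64ms=6/7b
4) 1078.921ms=18/7b +359.64ms=6/7b
5) 1438.561ms=24/7b +359.64ms=6/7b
6) 1798.202ms=30/7b +359.64ms=6/7b
7) 2157.842ms=36/7b +359.64ms=6/7b
8) 2517.483ms=6b +839.161ms=2b
9) 3356.643ms=8b +839.161ms=2b
10) 4195.804ms=10b +839.161ms=2b
11) 5034.965ms=12b +1258.741ms=3b
12) 6293.706ms=15b +629.371ms=3/2b
13) 6923.077ms=33/2b +629.371ms=3/2b
14) 7552.448ms=18b +503.497ms=6/5b
15) 8055.944ms=96/5b +503.497ms=6/5b
16) 8559.441ms=102/5b +503.497ms=6/5b
17) 9062.937ms=108/5b +503.497ms=6/5b
18) 9566.434ms=114/5b +503.497ms=6/5b
Σ=24b of 24 (143bpm 6/8) — PASS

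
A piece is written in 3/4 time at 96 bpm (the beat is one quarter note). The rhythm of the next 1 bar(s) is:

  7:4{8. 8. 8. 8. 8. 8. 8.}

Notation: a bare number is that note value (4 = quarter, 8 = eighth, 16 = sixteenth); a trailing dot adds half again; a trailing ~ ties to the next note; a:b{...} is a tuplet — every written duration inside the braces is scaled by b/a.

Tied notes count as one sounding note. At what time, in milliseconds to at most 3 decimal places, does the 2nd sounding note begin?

note 2 onset = 3/7b = 267.857ms

1. 0.0ms @ 0 + 267.857ms (3/7)
2. 267.857ms @ 3/7 + 267.857ms (3/7)
3. 535.714ms @ 6/7 + 267.857ms (3/7)
4. 803.571ms @ 9/7 + 267.857ms (3/7)
5. 1071.429ms @ 12/7 + 267.857ms (3/7)
6. 1339.286ms @ 15/7 + 267.857ms (3/7)
7. 1607.143ms @ 18/7 + 267.857ms (3/7)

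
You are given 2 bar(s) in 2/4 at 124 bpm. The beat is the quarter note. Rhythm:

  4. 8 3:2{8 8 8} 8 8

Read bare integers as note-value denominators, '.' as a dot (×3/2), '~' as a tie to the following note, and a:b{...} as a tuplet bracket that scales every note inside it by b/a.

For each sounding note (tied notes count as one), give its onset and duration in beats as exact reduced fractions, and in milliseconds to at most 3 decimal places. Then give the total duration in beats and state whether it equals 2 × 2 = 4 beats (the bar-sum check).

1) 0.0ms=0b +725.806ms=3/2b
2) 725.806ms=3/2b +241.935ms=1/2b
3) 967.742ms=2b +161.29ms=1/3b
4) 1129.032ms=7/3b +161.29ms=1/3b
5) 1290.323ms=8/3b +161.29ms=1/3b
6) 1451.613ms=3b +241.935ms=1/2b
7) 1693.548ms=7/2b +241.935ms=1/2b
Σ=4b of 4 (124bpm 2/4) — PASS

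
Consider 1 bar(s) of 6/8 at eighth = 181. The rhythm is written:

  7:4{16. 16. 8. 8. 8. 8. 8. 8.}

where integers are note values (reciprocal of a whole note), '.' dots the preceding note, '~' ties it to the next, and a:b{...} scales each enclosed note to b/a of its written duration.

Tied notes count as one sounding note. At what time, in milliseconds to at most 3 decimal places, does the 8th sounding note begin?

1. 0.0ms @ 0 + 142.068ms (3/7)
2. 142.068ms @ 3/7 + 142.068ms (3/7)
3. 284.136ms @ 6/7 + 284.136ms (6/7)
4. 568.272ms @ 12/7 + 284.136ms (6/7)
5. 852.407ms @ 18/7 + 284.136ms (6/7)
6. 1136.543ms @ 24/7 + 284.136ms (6/7)
7. 1420.679ms @ 30/7 + 284.136ms (6/7)
8. 1704.815ms @ 36/7 + 284.136ms (6/7)

note 8 onset = 36/7b = 1704.815ms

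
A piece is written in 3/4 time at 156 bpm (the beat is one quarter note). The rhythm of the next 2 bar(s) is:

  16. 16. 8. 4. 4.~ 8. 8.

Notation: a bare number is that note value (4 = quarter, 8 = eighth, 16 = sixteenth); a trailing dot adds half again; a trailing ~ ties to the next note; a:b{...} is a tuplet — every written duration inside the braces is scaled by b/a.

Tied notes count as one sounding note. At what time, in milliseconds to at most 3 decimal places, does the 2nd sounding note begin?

1. 0.0ms @ 0 + 144.231ms (3/8)
2. 144.231ms @ 3/8 + 144.231ms (3/8)
3. 288.462ms @ 3/4 + 288.462ms (3/4)
4. 576.923ms @ 3/2 + 576.923ms (3/2)
5. 1153.846ms @ 3 + 865.385ms (9/4)
6. 2019.231ms @ 21/4 + 288.462ms (3/4)

note 2 onset = 3/8b = 144.231ms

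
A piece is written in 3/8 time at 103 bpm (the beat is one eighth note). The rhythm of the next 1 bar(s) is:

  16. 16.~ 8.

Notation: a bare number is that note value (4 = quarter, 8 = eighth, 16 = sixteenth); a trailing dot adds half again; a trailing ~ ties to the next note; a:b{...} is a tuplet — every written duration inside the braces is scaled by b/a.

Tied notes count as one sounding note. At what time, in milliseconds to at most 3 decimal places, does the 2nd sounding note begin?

1. 0.0ms @ 0 + 436.893ms (3/4)
2. 436.893ms @ 3/4 + 1310.68ms (9/4)

note 2 onset = 3/4b = 436.893ms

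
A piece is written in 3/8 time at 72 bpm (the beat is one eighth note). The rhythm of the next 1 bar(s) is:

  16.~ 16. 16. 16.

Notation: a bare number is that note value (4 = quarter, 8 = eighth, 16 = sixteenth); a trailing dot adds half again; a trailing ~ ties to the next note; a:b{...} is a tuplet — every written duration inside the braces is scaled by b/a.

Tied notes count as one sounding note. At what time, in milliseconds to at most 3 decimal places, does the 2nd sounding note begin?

1. 0.0ms @ 0 + 1250.0ms (3/2)
2. 1250.0ms @ 3/2 + 625.0ms (3/4)
3. 1875.0ms @ 9/4 + 625.0ms (3/4)

note 2 onset = 3/2b = 1250.0ms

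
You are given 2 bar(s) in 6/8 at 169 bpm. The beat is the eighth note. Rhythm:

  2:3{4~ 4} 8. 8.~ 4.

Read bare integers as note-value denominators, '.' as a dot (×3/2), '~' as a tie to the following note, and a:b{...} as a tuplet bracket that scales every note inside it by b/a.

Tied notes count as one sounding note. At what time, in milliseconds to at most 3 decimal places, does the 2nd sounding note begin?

1. 0.0ms @ 0 + 2130.178ms (6)
2. 2130.178ms @ 6 + 532.544ms (3/2)
3. 2662.722ms @ 15/2 + 1597.633ms (9/2)

note 2 onset = 6b = 2130.178ms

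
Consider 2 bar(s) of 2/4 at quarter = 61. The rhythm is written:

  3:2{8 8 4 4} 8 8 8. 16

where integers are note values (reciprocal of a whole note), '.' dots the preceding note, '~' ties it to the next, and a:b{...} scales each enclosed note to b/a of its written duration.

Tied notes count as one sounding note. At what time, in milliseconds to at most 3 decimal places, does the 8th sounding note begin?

1. 0.0ms @ 0 + 327.869ms (1/3)
2. 327.869ms @ 1/3 + 327.869ms (1/3)
3. 655.738ms @ 2/3 + 655.738ms (2/3)
4. 1311.475ms @ 4/3 + 655.738ms (2/3)
5. 1967.213ms @ 2 + 491.803ms (1/2)
6. 2459.016ms @ 5/2 + 491.803ms (1/2)
7. 2950.82ms @ 3 + 737.705ms (3/4)
8. 3688.525ms @ 15/4 + 245.902ms (1/4)

note 8 onset = 15/4b = 3688.525ms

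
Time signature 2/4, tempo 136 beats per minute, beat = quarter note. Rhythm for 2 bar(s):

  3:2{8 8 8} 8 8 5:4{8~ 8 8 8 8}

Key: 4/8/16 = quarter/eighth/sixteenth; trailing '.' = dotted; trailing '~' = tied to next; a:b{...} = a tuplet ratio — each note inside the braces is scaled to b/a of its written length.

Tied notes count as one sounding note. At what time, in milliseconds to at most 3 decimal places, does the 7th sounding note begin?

note 7 onset = 14/5b = 1235.294ms

1. 0.0ms @ 0 + 147.059ms (1/3)
2. 147.059ms @ 1/3 + 147.059ms (1/3)
3. 294.118ms @ 2/3 + 147.059ms (1/3)
4. 441.176ms @ 1 + 220.588ms (1/2)
5. 661.765ms @ 3/2 + 220.588ms (1/2)
6. 882.353ms @ 2 + 352.941ms (4/5)
7. 1235.294ms @ 14/5 + 176.471ms (2/5)
8. 1411.765ms @ 16/5 + 176.471ms (2/5)
9. 1588.235ms @ 18/5 + 176.471ms (2/5)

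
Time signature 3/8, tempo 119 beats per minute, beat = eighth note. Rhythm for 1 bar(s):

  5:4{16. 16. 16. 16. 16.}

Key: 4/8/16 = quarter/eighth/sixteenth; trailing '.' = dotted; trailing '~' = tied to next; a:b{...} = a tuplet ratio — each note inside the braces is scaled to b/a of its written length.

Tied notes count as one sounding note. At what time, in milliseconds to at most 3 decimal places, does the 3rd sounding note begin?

note 3 onset = 6/5b = 605.042ms

1. 0.0ms @ 0 + 302.521ms (3/5)
2. 302.521ms @ 3/5 + 302.521ms (3/5)
3. 605.042ms @ 6/5 + 302.521ms (3/5)
4. 907.563ms @ 9/5 + 302.521ms (3/5)
5. 1210.084ms @ 12/5 + 302.521ms (3/5)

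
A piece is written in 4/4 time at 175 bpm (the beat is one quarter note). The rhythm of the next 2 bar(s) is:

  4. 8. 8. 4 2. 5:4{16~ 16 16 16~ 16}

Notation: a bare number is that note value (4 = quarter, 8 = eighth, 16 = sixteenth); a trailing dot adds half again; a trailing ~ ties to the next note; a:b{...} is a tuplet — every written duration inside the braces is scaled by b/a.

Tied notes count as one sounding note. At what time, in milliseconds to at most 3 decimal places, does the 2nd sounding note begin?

note 2 onset = 3/2b = 514.286ms

1. 0.0ms @ 0 + 514.286ms (3/2)
2. 514.286ms @ 3/2 + 257.143ms (3/4)
3. 771.429ms @ 9/4 + 257.143ms (3/4)
4. 1028.571ms @ 3 + 342.857ms (1)
5. 1371.429ms @ 4 + 1028.571ms (3)
6. 2400.0ms @ 7 + 137.143ms (2/5)
7. 2537.143ms @ 37/5 + 68.571ms (1/5)
8. 2605.714ms @ 38/5 + 137.143ms (2/5)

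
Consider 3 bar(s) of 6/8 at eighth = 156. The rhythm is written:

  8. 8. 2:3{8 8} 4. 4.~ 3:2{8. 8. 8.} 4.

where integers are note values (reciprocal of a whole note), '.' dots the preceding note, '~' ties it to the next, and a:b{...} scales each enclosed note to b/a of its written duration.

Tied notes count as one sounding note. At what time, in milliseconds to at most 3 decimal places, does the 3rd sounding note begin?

1. 0.0ms @ 0 + 576.923ms (3/2)
2. 576.923ms @ 3/2 + 576.923ms (3/2)
3. 1153.846ms @ 3 + 576.923ms (3/2)
4. 1730.769ms @ 9/2 + 576.923ms (3/2)
5. 2307.692ms @ 6 + 1153.846ms (3)
6. 3461.538ms @ 9 + 1538.462ms (4)
7. 5000.0ms @ 13 + 384.615ms (1)
8. 5384.615ms @ 14 + 384.615ms (1)
9. 5769.231ms @ 15 + 1153.846ms (3)

note 3 onset = 3b = 1153.846ms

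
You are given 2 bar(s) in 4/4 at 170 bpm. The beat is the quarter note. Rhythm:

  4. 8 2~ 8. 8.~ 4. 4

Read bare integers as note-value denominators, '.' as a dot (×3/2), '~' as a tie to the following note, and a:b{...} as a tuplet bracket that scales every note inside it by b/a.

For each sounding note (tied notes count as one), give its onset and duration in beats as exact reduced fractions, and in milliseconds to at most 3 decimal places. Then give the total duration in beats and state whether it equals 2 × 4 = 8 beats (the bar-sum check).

1) 0.0ms=0b +529.412ms=3/2b
2) 529.412ms=3/2b +176.471ms=1/2b
3) 705.882ms=2b +970.588ms=11/4b
4) 1676.471ms=19/4b +794.118ms=9/4b
5) 2470.588ms=7b +352.941ms=1b
Σ=8b of 8 (170bpm 4/4) — PASS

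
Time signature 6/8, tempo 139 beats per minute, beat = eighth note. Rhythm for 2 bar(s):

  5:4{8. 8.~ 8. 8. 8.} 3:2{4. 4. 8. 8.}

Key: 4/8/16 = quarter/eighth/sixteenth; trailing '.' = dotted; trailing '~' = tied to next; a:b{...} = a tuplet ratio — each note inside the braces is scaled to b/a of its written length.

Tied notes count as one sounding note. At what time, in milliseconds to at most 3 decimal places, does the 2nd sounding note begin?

note 2 onset = 6/5b = 517.986ms

1. 0.0ms @ 0 + 517.986ms (6/5)
2. 517.986ms @ 6/5 + 1035.971ms (12/5)
3. 1553.957ms @ 18/5 + 517.986ms (6/5)
4. 2071.942ms @ 24/5 + 517.986ms (6/5)
5. 2589.928ms @ 6 + 863.309ms (2)
6. 3453.237ms @ 8 + 863.309ms (2)
7. 4316.547ms @ 10 + 431.655ms (1)
8. 4748.201ms @ 11 + 431.655ms (1)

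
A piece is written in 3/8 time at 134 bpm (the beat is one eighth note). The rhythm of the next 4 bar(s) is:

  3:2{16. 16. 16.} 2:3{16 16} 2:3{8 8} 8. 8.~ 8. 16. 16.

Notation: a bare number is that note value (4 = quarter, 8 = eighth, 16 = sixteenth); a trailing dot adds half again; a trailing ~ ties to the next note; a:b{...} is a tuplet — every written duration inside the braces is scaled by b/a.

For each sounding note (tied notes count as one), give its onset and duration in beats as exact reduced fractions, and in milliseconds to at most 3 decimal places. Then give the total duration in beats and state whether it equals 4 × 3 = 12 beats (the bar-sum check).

1) 0.0ms=0b +223.881ms=1/2b
2) 223.881ms=1/2b +223.881ms=1/2b
3) 447.761ms=1b +223.881ms=1/2b
4) 671.642ms=3/2b +335.821ms=3/4b
5) 1007.463ms=9/4b +335.821ms=3/4b
6) 1343.284ms=3b +671.642ms=3/2b
7) 2014.925ms=9/2b +671.642ms=3/2b
8) 2686.567ms=6b +671.642ms=3/2b
9) 3358.209ms=15/2b +1343.284ms=3b
10) 4701.493ms=21/2b +335.821ms=3/4b
11) 5037.313ms=45/4b +335.821ms=3/4b
Σ=12b of 12 (134bpm 3/8) — PASS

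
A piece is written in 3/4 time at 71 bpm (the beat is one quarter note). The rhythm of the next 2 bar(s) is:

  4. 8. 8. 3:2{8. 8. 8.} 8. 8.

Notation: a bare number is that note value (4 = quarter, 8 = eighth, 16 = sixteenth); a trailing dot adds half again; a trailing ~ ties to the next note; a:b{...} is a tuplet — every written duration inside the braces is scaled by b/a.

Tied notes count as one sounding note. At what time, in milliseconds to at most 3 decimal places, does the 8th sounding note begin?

1. 0.0ms @ 0 + 1267.606ms (3/2)
2. 1267.606ms @ 3/2 + 633.803ms (3/4)
3. 1901.408ms @ 9/4 + 633.803ms (3/4)
4. 2535.211ms @ 3 + 422.535ms (1/2)
5. 2957.746ms @ 7/2 + 422.535ms (1/2)
6. 3380.282ms @ 4 + 422.535ms (1/2)
7. 3802.817ms @ 9/2 + 633.803ms (3/4)
8. 4436.62ms @ 21/4 + 633.803ms (3/4)

note 8 onset = 21/4b = 4436.62ms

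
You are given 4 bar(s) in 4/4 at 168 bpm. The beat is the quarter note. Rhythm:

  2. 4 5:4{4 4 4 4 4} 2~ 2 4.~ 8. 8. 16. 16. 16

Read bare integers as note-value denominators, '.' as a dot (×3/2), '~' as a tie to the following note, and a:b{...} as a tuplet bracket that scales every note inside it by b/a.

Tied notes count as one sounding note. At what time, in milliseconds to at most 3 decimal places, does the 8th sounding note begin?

note 8 onset = 8b = 2857.143ms

1. 0.0ms @ 0 + 1071.429ms (3)
2. 1071.429ms @ 3 + 357.143ms (1)
3. 1428.571ms @ 4 + 285.714ms (4/5)
4. 1714.286ms @ 24/5 + 285.714ms (4/5)
5. 2000.0ms @ 28/5 + 285.714ms (4/5)
6. 2285.714ms @ 32/5 + 285.714ms (4/5)
7. 2571.429ms @ 36/5 + 285.714ms (4/5)
8. 2857.143ms @ 8 + 1428.571ms (4)
9. 4285.714ms @ 12 + 803.571ms (9/4)
10. 5089.286ms @ 57/4 + 267.857ms (3/4)
11. 5357.143ms @ 15 + 133.929ms (3/8)
12. 5491.071ms @ 123/8 + 133.929ms (3/8)
13. 5625.0ms @ 63/4 + 89.286ms (1/4)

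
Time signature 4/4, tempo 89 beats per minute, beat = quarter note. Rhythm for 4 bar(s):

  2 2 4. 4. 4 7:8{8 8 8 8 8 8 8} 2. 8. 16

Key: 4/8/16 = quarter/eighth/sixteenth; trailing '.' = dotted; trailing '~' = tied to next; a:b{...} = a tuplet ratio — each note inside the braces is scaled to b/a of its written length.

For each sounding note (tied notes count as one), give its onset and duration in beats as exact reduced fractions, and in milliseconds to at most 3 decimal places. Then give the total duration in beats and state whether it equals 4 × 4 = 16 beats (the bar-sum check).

1) 0.0ms=0b +1348.315ms=2b
2) 1348.315ms=2b +1348.315ms=2b
3) 2696.629ms=4b +1011.236ms=3/2b
4) 3707.865ms=11/2b +1011.236ms=3/2b
5) 4719.101ms=7b +674.157ms=1b
6) 5393.258ms=8b +385.233ms=4/7b
7) 5778.491ms=60/7b +385.233ms=4/7b
8) 6163.724ms=64/7b +385.233ms=4/7b
9) 6548.957ms=68/7b +385.233ms=4/7b
10) 6934.189ms=72/7b +385.233ms=4/7b
11) 7319.422ms=76/7b +385.233ms=4/7b
12) 7704.655ms=80/7b +385.233ms=4/7b
13) 8089.888ms=12b +2022.472ms=3b
14) 10112.36ms=15b +505.618ms=3/4b
15) 10617.978ms=63/4b +168.539ms=1/4b
Σ=16b of 16 (89bpm 4/4) — PASS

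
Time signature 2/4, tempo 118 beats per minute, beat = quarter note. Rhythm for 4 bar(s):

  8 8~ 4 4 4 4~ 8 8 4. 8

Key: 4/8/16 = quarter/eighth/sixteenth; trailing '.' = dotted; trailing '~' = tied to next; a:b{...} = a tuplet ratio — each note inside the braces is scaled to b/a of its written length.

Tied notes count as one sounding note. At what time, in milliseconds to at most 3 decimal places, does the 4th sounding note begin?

1. 0.0ms @ 0 + 254.237ms (1/2)
2. 254.237ms @ 1/2 + 762.712ms (3/2)
3. 1016.949ms @ 2 + 508.475ms (1)
4. 1525.424ms @ 3 + 508.475ms (1)
5. 2033.898ms @ 4 + 762.712ms (3/2)
6. 2796.61ms @ 11/2 + 254.237ms (1/2)
7. 3050.847ms @ 6 + 762.712ms (3/2)
8. 3813.559ms @ 15/2 + 254.237ms (1/2)

note 4 onset = 3b = 1525.424ms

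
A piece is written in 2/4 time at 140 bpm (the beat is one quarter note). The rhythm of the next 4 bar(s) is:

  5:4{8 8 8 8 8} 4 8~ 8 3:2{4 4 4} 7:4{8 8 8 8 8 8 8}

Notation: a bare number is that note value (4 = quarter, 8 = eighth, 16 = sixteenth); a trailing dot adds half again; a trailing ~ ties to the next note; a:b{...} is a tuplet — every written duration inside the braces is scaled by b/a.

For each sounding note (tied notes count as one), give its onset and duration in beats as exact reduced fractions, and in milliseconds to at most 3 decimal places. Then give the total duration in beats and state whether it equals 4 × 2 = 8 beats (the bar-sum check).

1) 0.0ms=0b +171.429ms=2/5b
2) 171.429ms=2/5b +171.429ms=2/5b
3) 342.857ms=4/5b +171.429ms=2/5b
4) 514.286ms=6/5b +171.429ms=2/5b
5) 685.714ms=8/5b +171.429ms=2/5b
6) 857.143ms=2b +428.571ms=1b
7) 1285.714ms=3b +428.571ms=1b
8) 1714.286ms=4b +285.714ms=2/3b
9) 2000.0ms=14/3b +285.714ms=2/3b
10) 2285.714ms=16/3b +285.714ms=2/3b
11) 2571.429ms=6b +122.449ms=2/7b
12) 2693.878ms=44/7b +122.449ms=2/7b
13) 2816.327ms=46/7b +122.449ms=2/7b
14) 2938.776ms=48/7b +122.449ms=2/7b
15) 3061.224ms=50/7b +122.449ms=2/7b
16) 3183.673ms=52/7b +122.449ms=2/7b
17) 3306.122ms=54/7b +122.449ms=2/7b
Σ=8b of 8 (140bpm 2/4) — PASS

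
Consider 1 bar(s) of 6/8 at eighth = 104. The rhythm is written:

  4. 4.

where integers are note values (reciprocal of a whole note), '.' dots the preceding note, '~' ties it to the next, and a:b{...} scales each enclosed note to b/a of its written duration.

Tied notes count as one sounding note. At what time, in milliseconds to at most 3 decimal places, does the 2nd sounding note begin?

note 2 onset = 3b = 1730.769ms

1. 0.0ms @ 0 + 1730.769ms (3)
2. 1730.769ms @ 3 + 1730.769ms (3)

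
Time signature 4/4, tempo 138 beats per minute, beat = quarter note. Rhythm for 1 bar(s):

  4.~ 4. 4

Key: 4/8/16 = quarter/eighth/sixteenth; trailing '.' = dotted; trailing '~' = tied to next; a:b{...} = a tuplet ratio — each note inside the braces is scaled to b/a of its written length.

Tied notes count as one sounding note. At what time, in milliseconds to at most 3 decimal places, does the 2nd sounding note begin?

1. 0.0ms @ 0 + 1304.348ms (3)
2. 1304.348ms @ 3 + 434.783ms (1)

note 2 onset = 3b = 1304.348ms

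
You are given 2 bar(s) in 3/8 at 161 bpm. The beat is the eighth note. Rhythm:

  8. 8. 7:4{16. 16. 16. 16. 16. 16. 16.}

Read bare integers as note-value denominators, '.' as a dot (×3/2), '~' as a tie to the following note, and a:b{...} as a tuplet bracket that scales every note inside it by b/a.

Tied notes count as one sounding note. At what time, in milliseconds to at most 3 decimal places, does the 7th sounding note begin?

note 7 onset = 33/7b = 1756.877ms

1. 0.0ms @ 0 + 559.006ms (3/2)
2. 559.006ms @ 3/2 + 559.006ms (3/2)
3. 1118.012ms @ 3 + 159.716ms (3/7)
4. 1277.728ms @ 24/7 + 159.716ms (3/7)
5. 1437.445ms @ 27/7 + 159.716ms (3/7)
6. 1597.161ms @ 30/7 + 159.716ms (3/7)
7. 1756.877ms @ 33/7 + 159.716ms (3/7)
8. 1916.593ms @ 36/7 + 159.716ms (3/7)
9. 2076.309ms @ 39/7 + 159.716ms (3/7)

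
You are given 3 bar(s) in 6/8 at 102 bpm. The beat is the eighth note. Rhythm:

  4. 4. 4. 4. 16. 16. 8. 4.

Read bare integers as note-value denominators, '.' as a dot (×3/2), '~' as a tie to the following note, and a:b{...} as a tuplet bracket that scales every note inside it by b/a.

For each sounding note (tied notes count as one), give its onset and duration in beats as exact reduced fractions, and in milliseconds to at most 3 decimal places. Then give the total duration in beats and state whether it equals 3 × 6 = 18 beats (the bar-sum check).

1) 0.0ms=0b +1764.706ms=3b
2) 1764.706ms=3b +1764.706ms=3b
3) 3529.412ms=6b +1764.706ms=3b
4) 5294.118ms=9b +1764.706ms=3b
5) 7058.824ms=12b +441.176ms=3/4b
6) 7500.0ms=51/4b +441.176ms=3/4b
7) 7941.176ms=27/2b +882.353ms=3/2b
8) 8823.529ms=15b +1764.706ms=3b
Σ=18b of 18 (102bpm 6/8) — PASS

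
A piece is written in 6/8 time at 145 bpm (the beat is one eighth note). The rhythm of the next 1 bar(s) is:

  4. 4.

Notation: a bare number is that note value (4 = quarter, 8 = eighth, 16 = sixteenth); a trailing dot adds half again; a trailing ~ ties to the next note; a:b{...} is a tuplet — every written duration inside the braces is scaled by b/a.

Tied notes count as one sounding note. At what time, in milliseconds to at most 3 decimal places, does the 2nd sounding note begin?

1. 0.0ms @ 0 + 1241.379ms (3)
2. 1241.379ms @ 3 + 1241.379ms (3)

note 2 onset = 3b = 1241.379ms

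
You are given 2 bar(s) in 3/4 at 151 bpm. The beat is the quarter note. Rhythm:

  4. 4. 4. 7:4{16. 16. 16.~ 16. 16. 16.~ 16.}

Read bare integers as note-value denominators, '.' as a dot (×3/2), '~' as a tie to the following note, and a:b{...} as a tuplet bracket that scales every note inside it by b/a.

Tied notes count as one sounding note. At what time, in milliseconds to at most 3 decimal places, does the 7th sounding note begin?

note 7 onset = 75/14b = 2128.666ms

1. 0.0ms @ 0 + 596.026ms (3/2)
2. 596.026ms @ 3/2 + 596.026ms (3/2)
3. 1192.053ms @ 3 + 596.026ms (3/2)
4. 1788.079ms @ 9/2 + 85.147ms (3/14)
5. 1873.226ms @ 33/7 + 85.147ms (3/14)
6. 1958.373ms @ 69/14 + 170.293ms (3/7)
7. 2128.666ms @ 75/14 + 85.147ms (3/14)
8. 2213.813ms @ 39/7 + 170.293ms (3/7)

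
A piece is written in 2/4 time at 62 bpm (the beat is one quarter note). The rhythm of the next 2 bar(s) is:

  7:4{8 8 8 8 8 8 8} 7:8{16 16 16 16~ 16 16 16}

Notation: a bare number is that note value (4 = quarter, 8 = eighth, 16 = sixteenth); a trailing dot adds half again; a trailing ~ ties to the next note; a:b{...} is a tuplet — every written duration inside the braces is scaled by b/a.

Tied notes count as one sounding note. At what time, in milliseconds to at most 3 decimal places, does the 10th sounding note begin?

1. 0.0ms @ 0 + 276.498ms (2/7)
2. 276.498ms @ 2/7 + 276.498ms (2/7)
3. 552.995ms @ 4/7 + 276.498ms (2/7)
4. 829.493ms @ 6/7 + 276.498ms (2/7)
5. 1105.991ms @ 8/7 + 276.498ms (2/7)
6. 1382.488ms @ 10/7 + 276.498ms (2/7)
7. 1658.986ms @ 12/7 + 276.498ms (2/7)
8. 1935.484ms @ 2 + 276.498ms (2/7)
9. 2211.982ms @ 16/7 + 276.498ms (2/7)
10. 2488.479ms @ 18/7 + 276.498ms (2/7)
11. 2764.977ms @ 20/7 + 552.995ms (4/7)
12. 3317.972ms @ 24/7 + 276.498ms (2/7)
13. 3594.47ms @ 26/7 + 276.498ms (2/7)

note 10 onset = 18/7b = 2488.479ms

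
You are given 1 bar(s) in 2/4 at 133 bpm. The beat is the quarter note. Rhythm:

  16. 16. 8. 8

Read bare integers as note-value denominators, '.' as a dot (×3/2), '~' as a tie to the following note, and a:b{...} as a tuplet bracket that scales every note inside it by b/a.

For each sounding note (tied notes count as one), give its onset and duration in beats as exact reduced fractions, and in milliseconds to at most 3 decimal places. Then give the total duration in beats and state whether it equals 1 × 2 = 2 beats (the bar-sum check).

1) 0.0ms=0b +169.173ms=3/8b
2) 169.173ms=3/8b +169.173ms=3/8b
3) 338.346ms=3/4b +338.346ms=3/4b
4) 676.692ms=3/2b +225.564ms=1/2b
Σ=2b of 2 (133bpm 2/4) — PASS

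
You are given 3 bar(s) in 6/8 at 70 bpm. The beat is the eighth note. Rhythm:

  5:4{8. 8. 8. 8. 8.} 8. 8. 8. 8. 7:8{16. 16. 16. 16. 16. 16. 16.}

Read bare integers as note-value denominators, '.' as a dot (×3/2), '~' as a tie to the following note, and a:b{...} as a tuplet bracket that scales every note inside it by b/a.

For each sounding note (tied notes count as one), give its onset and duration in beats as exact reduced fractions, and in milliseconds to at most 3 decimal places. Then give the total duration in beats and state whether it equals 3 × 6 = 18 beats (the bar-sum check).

1) 0.0ms=0b +1028.571ms=6/5b
2) 1028.571ms=6/5b +1028.571ms=6/5b
3) 2057.143ms=12/5b +1028.571ms=6/5b
4) 3085.714ms=18/5b +1028.571ms=6/5b
5) 4114.286ms=24/5b +1028.571ms=6/5b
6) 5142.857ms=6b +1285.714ms=3/2b
7) 6428.571ms=15/2b +1285.714ms=3/2b
8) 7714.286ms=9b +1285.714ms=3/2b
9) 9000.0ms=21/2b +1285.714ms=3/2b
10) 10285.714ms=12b +734.694ms=6/7b
11) 11020.408ms=90/7b +734.694ms=6/7b
12) 11755.102ms=96/7b +734.694ms=6/7b
13) 12489.796ms=102/7b +734.694ms=6/7b
14) 13224.49ms=108/7b +734.694ms=6/7b
15) 13959.184ms=114/7b +734.694ms=6/7b
16) 14693.878ms=120/7b +734.694ms=6/7b
Σ=18b of 18 (70bpm 6/8) — PASS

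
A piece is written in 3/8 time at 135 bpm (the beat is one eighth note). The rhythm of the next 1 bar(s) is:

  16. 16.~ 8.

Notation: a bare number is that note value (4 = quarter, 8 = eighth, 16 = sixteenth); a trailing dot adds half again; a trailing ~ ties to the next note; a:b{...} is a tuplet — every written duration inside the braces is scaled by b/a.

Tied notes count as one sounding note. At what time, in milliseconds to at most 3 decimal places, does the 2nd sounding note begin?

1. 0.0ms @ 0 + 333.333ms (3/4)
2. 333.333ms @ 3/4 + 1000.0ms (9/4)

note 2 onset = 3/4b = 333.333ms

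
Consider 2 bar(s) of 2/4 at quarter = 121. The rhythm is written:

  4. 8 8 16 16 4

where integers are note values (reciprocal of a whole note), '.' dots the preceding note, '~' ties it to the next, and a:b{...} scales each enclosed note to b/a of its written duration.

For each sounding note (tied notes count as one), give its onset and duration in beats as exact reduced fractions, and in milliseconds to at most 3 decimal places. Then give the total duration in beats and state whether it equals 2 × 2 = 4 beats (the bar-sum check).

1) 0.0ms=0b +743.802ms=3/2b
2) 743.802ms=3/2b +247.934ms=1/2b
3) 991.736ms=2b +247.934ms=1/2b
4) 1239.669ms=5/2b +123.967ms=1/4b
5) 1363.636ms=11/4b +123.967ms=1/4b
6) 1487.603ms=3b +495.868ms=1b
Σ=4b of 4 (121bpm 2/4) — PASS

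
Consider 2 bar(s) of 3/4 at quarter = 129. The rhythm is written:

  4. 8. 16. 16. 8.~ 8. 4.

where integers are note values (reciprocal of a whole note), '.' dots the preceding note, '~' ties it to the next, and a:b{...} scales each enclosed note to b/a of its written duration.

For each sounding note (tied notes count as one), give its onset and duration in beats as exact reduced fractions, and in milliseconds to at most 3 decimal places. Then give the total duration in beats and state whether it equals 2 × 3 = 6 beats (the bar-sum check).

1) 0.0ms=0b +697.674ms=3/2b
2) 697.674ms=3/2b +348.837ms=3/4b
3) 1046.512ms=9/4b +174.419ms=3/8b
4) 1220.93ms=21/8b +174.419ms=3/8b
5) 1395.349ms=3b +697.674ms=3/2b
6) 2093.023ms=9/2b +697.674ms=3/2b
Σ=6b of 6 (129bpm 3/4) — PASS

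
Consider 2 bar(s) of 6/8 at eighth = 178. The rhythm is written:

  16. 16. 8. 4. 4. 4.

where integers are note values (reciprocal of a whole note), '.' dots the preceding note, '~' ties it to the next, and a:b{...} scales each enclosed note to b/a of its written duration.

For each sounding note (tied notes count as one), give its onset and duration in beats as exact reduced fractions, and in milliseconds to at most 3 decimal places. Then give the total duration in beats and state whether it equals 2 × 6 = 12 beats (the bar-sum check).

1) 0.0ms=0b +252.809ms=3/4b
2) 252.809ms=3/4b +252.809ms=3/4b
3) 505.618ms=3/2b +505.618ms=3/2b
4) 1011.236ms=3b +1011.236ms=3b
5) 2022.472ms=6b +1011.236ms=3b
6) 3033.708ms=9b +1011.236ms=3b
Σ=12b of 12 (178bpm 6/8) — PASS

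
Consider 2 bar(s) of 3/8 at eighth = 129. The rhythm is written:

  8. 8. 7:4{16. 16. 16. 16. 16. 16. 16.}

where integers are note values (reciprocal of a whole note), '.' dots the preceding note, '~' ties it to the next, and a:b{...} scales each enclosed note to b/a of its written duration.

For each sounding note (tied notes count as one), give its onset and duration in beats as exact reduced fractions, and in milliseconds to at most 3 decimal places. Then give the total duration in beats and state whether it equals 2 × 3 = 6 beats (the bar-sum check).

1) 0.0ms=0b +697.674ms=3/2b
2) 697.674ms=3/2b +697.674ms=3/2b
3) 1395.349ms=3b +199.336ms=3/7b
4) 1594.684ms=24/7b +199.336ms=3/7b
5) 1794.02ms=27/7b +199.336ms=3/7b
6) 1993.355ms=30/7b +199.336ms=3/7b
7) 2192.691ms=33/7b +199.336ms=3/7b
8) 2392.027ms=36/7b +199.336ms=3/7b
9) 2591.362ms=39/7b +199.336ms=3/7b
Σ=6b of 6 (129bpm 3/8) — PASS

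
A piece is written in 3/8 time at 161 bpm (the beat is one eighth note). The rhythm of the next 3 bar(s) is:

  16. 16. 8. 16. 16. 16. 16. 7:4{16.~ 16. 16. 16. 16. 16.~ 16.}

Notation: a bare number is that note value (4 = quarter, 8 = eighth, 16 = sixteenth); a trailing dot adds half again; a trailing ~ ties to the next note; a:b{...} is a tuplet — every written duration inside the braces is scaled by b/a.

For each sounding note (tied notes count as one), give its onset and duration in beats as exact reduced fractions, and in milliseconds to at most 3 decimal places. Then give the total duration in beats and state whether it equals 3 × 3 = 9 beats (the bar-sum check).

1) 0.0ms=0b +279.503ms=3/4b
2) 279.503ms=3/4b +279.503ms=3/4b
3) 559.006ms=3/2b +559.006ms=3/2b
4) 1118.012ms=3b +279.503ms=3/4b
5) 1397.516ms=15/4b +279.503ms=3/4b
6) 1677.019ms=9/2b +279.503ms=3/4b
7) 1956.522ms=21/4b +279.503ms=3/4b
8) 2236.025ms=6b +319.432ms=6/7b
9) 2555.457ms=48/7b +159.716ms=3/7b
10) 2715.173ms=51/7b +159.716ms=3/7b
11) 2874.889ms=54/7b +159.716ms=3/7b
12) 3034.605ms=57/7b +319.432ms=6/7b
Σ=9b of 9 (161bpm 3/8) — PASS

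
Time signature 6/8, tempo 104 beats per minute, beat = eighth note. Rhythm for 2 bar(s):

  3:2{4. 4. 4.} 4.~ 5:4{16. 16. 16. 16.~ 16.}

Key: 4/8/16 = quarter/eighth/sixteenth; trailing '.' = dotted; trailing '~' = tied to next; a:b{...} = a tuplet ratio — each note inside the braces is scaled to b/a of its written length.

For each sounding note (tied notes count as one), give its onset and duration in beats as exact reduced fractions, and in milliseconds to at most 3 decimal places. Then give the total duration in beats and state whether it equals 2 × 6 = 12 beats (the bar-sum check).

1) 0.0ms=0b +1153.846ms=2b
2) 1153.846ms=2b +1153.846ms=2b
3) 2307.692ms=4b +1153.846ms=2b
4) 3461.538ms=6b +2076.923ms=18/5b
5) 5538.462ms=48/5b +346.154ms=3/5b
6) 5884.615ms=51/5b +346.154ms=3/5b
7) 6230.769ms=54/5b +692.308ms=6/5b
Σ=12b of 12 (104bpm 6/8) — PASS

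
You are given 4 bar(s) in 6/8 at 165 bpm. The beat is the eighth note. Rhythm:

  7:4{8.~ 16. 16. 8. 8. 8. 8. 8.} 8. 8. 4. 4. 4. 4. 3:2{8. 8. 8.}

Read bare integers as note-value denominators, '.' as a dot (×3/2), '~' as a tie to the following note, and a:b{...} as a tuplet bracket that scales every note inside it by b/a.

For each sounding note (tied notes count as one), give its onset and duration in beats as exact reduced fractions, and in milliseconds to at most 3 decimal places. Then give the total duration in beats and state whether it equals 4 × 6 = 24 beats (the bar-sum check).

1) 0.0ms=0b +467.532ms=9/7b
2) 467.532ms=9/7b +155.844ms=3/7b
3) 623.377ms=12/7b +311.688ms=6/7b
4) 935.065ms=18/7b +311.688ms=6/7b
5) 1246.753ms=24/7b +311.688ms=6/7b
6) 1558.442ms=30/7b +311.688ms=6/7b
7) 1870.13ms=36/7b +311.688ms=6/7b
8) 2181.818ms=6b +545.455ms=3/2b
9) 2727.273ms=15/2b +545.455ms=3/2b
10) 3272.727ms=9b +1090.909ms=3b
11) 4363.636ms=12b +1090.909ms=3b
12) 5454.545ms=15b +1090.909ms=3b
13) 6545.455ms=18b +1090.909ms=3b
14) 7636.364ms=21b +363.636ms=1b
15) 8000.0ms=22b +363.636ms=1b
16) 8363.636ms=23b +363.636ms=1b
Σ=24b of 24 (165bpm 6/8) — PASS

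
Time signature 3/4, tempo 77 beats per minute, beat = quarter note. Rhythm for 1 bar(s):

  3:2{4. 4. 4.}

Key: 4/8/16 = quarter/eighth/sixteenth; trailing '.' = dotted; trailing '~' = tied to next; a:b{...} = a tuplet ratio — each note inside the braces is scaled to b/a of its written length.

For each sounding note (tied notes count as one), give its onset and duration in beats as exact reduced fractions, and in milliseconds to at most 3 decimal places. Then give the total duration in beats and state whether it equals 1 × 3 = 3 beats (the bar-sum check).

1) 0.0ms=0b +779.221ms=1b
2) 779.221ms=1b +779.221ms=1b
3) 1558.442ms=2b +779.221ms=1b
Σ=3b of 3 (77bpm 3/4) — PASS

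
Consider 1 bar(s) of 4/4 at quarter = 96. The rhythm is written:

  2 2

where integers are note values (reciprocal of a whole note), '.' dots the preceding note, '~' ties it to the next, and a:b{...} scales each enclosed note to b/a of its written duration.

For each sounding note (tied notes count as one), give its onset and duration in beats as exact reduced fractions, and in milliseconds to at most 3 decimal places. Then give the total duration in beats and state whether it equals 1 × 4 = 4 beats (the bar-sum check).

1) 0.0ms=0b +1250.0ms=2b
2) 1250.0ms=2b +1250.0ms=2b
Σ=4b of 4 (96bpm 4/4) — PASS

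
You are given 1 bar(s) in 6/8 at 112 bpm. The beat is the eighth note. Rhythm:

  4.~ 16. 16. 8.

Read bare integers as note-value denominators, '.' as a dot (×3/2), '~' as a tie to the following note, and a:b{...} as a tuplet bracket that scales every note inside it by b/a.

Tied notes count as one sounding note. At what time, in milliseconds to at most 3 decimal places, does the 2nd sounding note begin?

1. 0.0ms @ 0 + 2008.929ms (15/4)
2. 2008.929ms @ 15/4 + 401.786ms (3/4)
3. 2410.714ms @ 9/2 + 803.571ms (3/2)

note 2 onset = 15/4b = 2008.929ms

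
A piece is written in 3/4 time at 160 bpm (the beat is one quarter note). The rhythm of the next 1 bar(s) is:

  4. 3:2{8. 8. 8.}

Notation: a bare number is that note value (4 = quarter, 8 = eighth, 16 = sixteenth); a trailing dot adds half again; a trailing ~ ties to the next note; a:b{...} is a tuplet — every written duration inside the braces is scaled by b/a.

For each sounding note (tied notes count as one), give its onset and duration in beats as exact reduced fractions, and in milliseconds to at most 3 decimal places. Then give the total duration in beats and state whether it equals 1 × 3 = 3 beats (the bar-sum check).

1) 0.0ms=0b +562.5ms=3/2b
2) 562.5ms=3/2b +187.5ms=1/2b
3) 750.0ms=2b +187.5ms=1/2b
4) 937.5ms=5/2b +187.5ms=1/2b
Σ=3b of 3 (160bpm 3/4) — PASS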